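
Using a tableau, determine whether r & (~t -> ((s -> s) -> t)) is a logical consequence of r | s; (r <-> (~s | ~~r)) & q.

Initial set: {(r | s); ((r <-> (~s | ~~r)) & q); ~(r & (~t -> ((s -> s) -> t)))}.
((r <-> (~s | ~~r)) & q): α-rule — add (r <-> (~s | ~~r)), q.
(r | s): β-rule — branch into r  //  s.
  branch 1 (add r):
    ~(r & (~t -> ((s -> s) -> t))): β-rule — branch into ~r  //  ~(~t -> ((s -> s) -> t)).
      branch 1.1 (add ~r):
        × closes — contains both r and ~r.
      branch 1.2 (add ~(~t -> ((s -> s) -> t))):
        ~(~t -> ((s -> s) -> t)): α-rule — add ~t, ~((s -> s) -> t).
        ~((s -> s) -> t): α-rule — add (s -> s), ~t.
        (r <-> (~s | ~~r)): β-rule — branch into r, (~s | ~~r)  //  ~r, ~(~s | ~~r).
          branch 1.2.1 (add r, (~s | ~~r)):
            (s -> s): β-rule — branch into ~s  //  s.
              branch 1.2.1.1 (add ~s):
                (~s | ~~r): β-rule — branch into ~s  //  ~~r.
                  branch 1.2.1.1.1 (add ~s):
                    ○ open, literals {q=true, r=true, s=false, t=false}.
                  branch 1.2.1.1.2 (add ~~r):
                    ~~r: drop double negation, giving r.
                    ○ open, literals {q=true, r=true, s=false, t=false}.
              branch 1.2.1.2 (add s):
                (~s | ~~r): β-rule — branch into ~s  //  ~~r.
                  branch 1.2.1.2.1 (add ~s):
                    × closes — contains both s and ~s.
                  branch 1.2.1.2.2 (add ~~r):
                    ~~r: drop double negation, giving r.
                    ○ open, literals {q=true, r=true, s=true, t=false}.
          branch 1.2.2 (add ~r, ~(~s | ~~r)):
            × closes — contains both r and ~r.
  branch 2 (add s):
    ~(r & (~t -> ((s -> s) -> t))): β-rule — branch into ~r  //  ~(~t -> ((s -> s) -> t)).
      branch 2.1 (add ~r):
        (r <-> (~s | ~~r)): β-rule — branch into r, (~s | ~~r)  //  ~r, ~(~s | ~~r).
          branch 2.1.1 (add r, (~s | ~~r)):
            × closes — contains both r and ~r.
          branch 2.1.2 (add ~r, ~(~s | ~~r)):
            ~(~s | ~~r): α-rule — add ~~s, ~~~r.
            ~~~r: drop double negation, giving ~r.
            ○ open, literals {q=true, r=false, s=true}.
      branch 2.2 (add ~(~t -> ((s -> s) -> t))):
        ~(~t -> ((s -> s) -> t)): α-rule — add ~t, ~((s -> s) -> t).
        ~((s -> s) -> t): α-rule — add (s -> s), ~t.
        (r <-> (~s | ~~r)): β-rule — branch into r, (~s | ~~r)  //  ~r, ~(~s | ~~r).
          branch 2.2.1 (add r, (~s | ~~r)):
            (s -> s): β-rule — branch into ~s  //  s.
              branch 2.2.1.1 (add ~s):
                × closes — contains both s and ~s.
              branch 2.2.1.2 (add s):
                (~s | ~~r): β-rule — branch into ~s  //  ~~r.
                  branch 2.2.1.2.1 (add ~s):
                    × closes — contains both s and ~s.
                  branch 2.2.1.2.2 (add ~~r):
                    ~~r: drop double negation, giving r.
                    ○ open, literals {q=true, r=true, s=true, t=false}.
          branch 2.2.2 (add ~r, ~(~s | ~~r)):
            ~(~s | ~~r): α-rule — add ~~s, ~~~r.
            ~~~r: drop double negation, giving ~r.
            (s -> s): β-rule — branch into ~s  //  s.
              branch 2.2.2.1 (add ~s):
                × closes — contains both s and ~s.
              branch 2.2.2.2 (add s):
                ○ open, literals {q=true, r=false, s=true, t=false}.
7 branches closed, 6 open.
An open branch gives a countermodel: q=true, r=true, s=false, t=false (unmentioned atoms arbitrary); the premises hold there but the conclusion fails.

No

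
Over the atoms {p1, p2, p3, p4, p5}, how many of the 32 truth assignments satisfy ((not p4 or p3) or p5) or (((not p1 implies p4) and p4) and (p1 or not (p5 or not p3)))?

Initial set: {T (((not p4 or p3) or p5) or (((not p1 implies p4) and p4) and (p1 or not (p5 or not p3))))}.
T (((not p4 or p3) or p5) or (((not p1 implies p4) and p4) and (p1 or not (p5 or not p3)))): β-rule — branch into T ((not p4 or p3) or p5)  //  T (((not p1 implies p4) and p4) and (p1 or not (p5 or not p3))).
  branch 1 (add T ((not p4 or p3) or p5)):
    T ((not p4 or p3) or p5): β-rule — branch into T (not p4 or p3)  //  T p5.
      branch 1.1 (add T (not p4 or p3)):
        T (not p4 or p3): β-rule — branch into T not p4  //  T p3.
          branch 1.1.1 (add T not p4):
            ○ open, literals {p4=0}.
          branch 1.1.2 (add T p3):
            ○ open, literals {p3=1}.
      branch 1.2 (add T p5):
        ○ open, literals {p5=1}.
  branch 2 (add T (((not p1 implies p4) and p4) and (p1 or not (p5 or not p3)))):
    T (((not p1 implies p4) and p4) and (p1 or not (p5 or not p3))): α-rule — add T ((not p1 implies p4) and p4), T (p1 or not (p5 or not p3)).
    T ((not p1 implies p4) and p4): α-rule — add T (not p1 implies p4), T p4.
    T (p1 or not (p5 or not p3)): β-rule — branch into T p1  //  T not (p5 or not p3).
      branch 2.1 (add T p1):
        T (not p1 implies p4): β-rule — branch into F not p1  //  T p4.
          branch 2.1.1 (add F not p1):
            ○ open, literals {p1=1, p4=1}.
          branch 2.1.2 (add T p4):
            ○ open, literals {p1=1, p4=1}.
      branch 2.2 (add T not (p5 or not p3)):
        T not (p5 or not p3): α-rule — add F p5, F not p3.
        T (not p1 implies p4): β-rule — branch into F not p1  //  T p4.
          branch 2.2.1 (add F not p1):
            ○ open, literals {p1=1, p3=1, p4=1, p5=0}.
          branch 2.2.2 (add T p4):
            ○ open, literals {p3=1, p4=1, p5=0}.
0 branches closed, 7 open.
Each open branch fixes some atoms; the unmentioned ones are free. Counting distinct full assignments: branch {p4=0} (p1, p2, p3, p5) contributes 16 new; branch {p3=1} (p1, p2, p4, p5) contributes 8 new; branch {p5=1} (p1, p2, p3, p4) contributes 4 new; branch {p1=1, p4=1} (p2, p3, p5) contributes 2 new; branch {p1=1, p4=1} (p2, p3, p5) contributes 0 new; branch {p1=1, p3=1, p4=1, p5=0} (p2) contributes 0 new; branch {p3=1, p4=1, p5=0} (p1, p2) contributes 0 new. Total: 30.

30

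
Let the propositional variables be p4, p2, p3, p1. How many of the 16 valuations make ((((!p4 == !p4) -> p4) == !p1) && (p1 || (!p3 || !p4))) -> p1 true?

14

Initial set: {(((((!p4 == !p4) -> p4) == !p1) && (p1 || (!p3 || !p4))) -> p1)}.
(((((!p4 == !p4) -> p4) == !p1) && (p1 || (!p3 || !p4))) -> p1): β-rule — branch into !((((!p4 == !p4) -> p4) == !p1) && (p1 || (!p3 || !p4)))  //  p1.
  branch 1 (add !((((!p4 == !p4) -> p4) == !p1) && (p1 || (!p3 || !p4)))):
    !((((!p4 == !p4) -> p4) == !p1) && (p1 || (!p3 || !p4))): β-rule — branch into !(((!p4 == !p4) -> p4) == !p1)  //  !(p1 || (!p3 || !p4)).
      branch 1.1 (add !(((!p4 == !p4) -> p4) == !p1)):
        !(((!p4 == !p4) -> p4) == !p1): β-rule — branch into ((!p4 == !p4) -> p4), !!p1  //  !((!p4 == !p4) -> p4), !p1.
          branch 1.1.1 (add ((!p4 == !p4) -> p4), !!p1):
            ((!p4 == !p4) -> p4): β-rule — branch into !(!p4 == !p4)  //  p4.
              branch 1.1.1.1 (add !(!p4 == !p4)):
                !(!p4 == !p4): β-rule — branch into !p4, !!p4  //  !!p4, !p4.
                  branch 1.1.1.1.1 (add !p4, !!p4):
                    × closes — contains both p4 and !p4.
                  branch 1.1.1.1.2 (add !!p4, !p4):
                    × closes — contains both p4 and !p4.
              branch 1.1.1.2 (add p4):
                ○ open, literals {p1=true, p4=true}.
          branch 1.1.2 (add !((!p4 == !p4) -> p4), !p1):
            !((!p4 == !p4) -> p4): α-rule — add (!p4 == !p4), !p4.
            (!p4 == !p4): β-rule — branch into !p4, !p4  //  !!p4, !!p4.
              branch 1.1.2.1 (add !p4, !p4):
                ○ open, literals {p1=false, p4=false}.
              branch 1.1.2.2 (add !!p4, !!p4):
                × closes — contains both p4 and !p4.
      branch 1.2 (add !(p1 || (!p3 || !p4))):
        !(p1 || (!p3 || !p4)): α-rule — add !p1, !(!p3 || !p4).
        !(!p3 || !p4): α-rule — add !!p3, !!p4.
        ○ open, literals {p1=false, p3=true, p4=true}.
  branch 2 (add p1):
    ○ open, literals {p1=true}.
3 branches closed, 4 open.
Each open branch fixes some atoms; the unmentioned ones are free. Counting distinct full assignments: branch {p1=true, p4=true} (p2, p3) contributes 4 new; branch {p1=false, p4=false} (p2, p3) contributes 4 new; branch {p1=false, p3=true, p4=true} (p2) contributes 2 new; branch {p1=true} (p4, p2, p3) contributes 4 new. Total: 14.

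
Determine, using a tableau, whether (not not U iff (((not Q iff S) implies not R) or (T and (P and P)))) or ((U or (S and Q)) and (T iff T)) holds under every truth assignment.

Not valid

Assume the negation and expand:
Initial set: {not ((not not U iff (((not Q iff S) implies not R) or (T and (P and P)))) or ((U or (S and Q)) and (T iff T)))}.
not ((not not U iff (((not Q iff S) implies not R) or (T and (P and P)))) or ((U or (S and Q)) and (T iff T))): α-rule — add not (not not U iff (((not Q iff S) implies not R) or (T and (P and P)))), not ((U or (S and Q)) and (T iff T)).
not (not not U iff (((not Q iff S) implies not R) or (T and (P and P)))): β-rule — branch into not not U, not (((not Q iff S) implies not R) or (T and (P and P)))  //  not not not U, (((not Q iff S) implies not R) or (T and (P and P))).
  branch 1 (add not not U, not (((not Q iff S) implies not R) or (T and (P and P)))):
    not not U: drop double negation, giving U.
    not (((not Q iff S) implies not R) or (T and (P and P))): α-rule — add not ((not Q iff S) implies not R), not (T and (P and P)).
    not ((not Q iff S) implies not R): α-rule — add (not Q iff S), not not R.
    not ((U or (S and Q)) and (T iff T)): β-rule — branch into not (U or (S and Q))  //  not (T iff T).
      branch 1.1 (add not (U or (S and Q))):
        not (U or (S and Q)): α-rule — add not U, not (S and Q).
        × closes — contains both U and not U.
      branch 1.2 (add not (T iff T)):
        not (T and (P and P)): β-rule — branch into not T  //  not (P and P).
          branch 1.2.1 (add not T):
            (not Q iff S): β-rule — branch into not Q, S  //  not not Q, not S.
              branch 1.2.1.1 (add not Q, S):
                not (T iff T): β-rule — branch into T, not T  //  not T, T.
                  branch 1.2.1.1.1 (add T, not T):
                    × closes — contains both T and not T.
                  branch 1.2.1.1.2 (add not T, T):
                    × closes — contains both T and not T.
              branch 1.2.1.2 (add not not Q, not S):
                not (T iff T): β-rule — branch into T, not T  //  not T, T.
                  branch 1.2.1.2.1 (add T, not T):
                    × closes — contains both T and not T.
                  branch 1.2.1.2.2 (add not T, T):
                    × closes — contains both T and not T.
          branch 1.2.2 (add not (P and P)):
            (not Q iff S): β-rule — branch into not Q, S  //  not not Q, not S.
              branch 1.2.2.1 (add not Q, S):
                not (T iff T): β-rule — branch into T, not T  //  not T, T.
                  branch 1.2.2.1.1 (add T, not T):
                    × closes — contains both T and not T.
                  branch 1.2.2.1.2 (add not T, T):
                    × closes — contains both T and not T.
              branch 1.2.2.2 (add not not Q, not S):
                not (T iff T): β-rule — branch into T, not T  //  not T, T.
                  branch 1.2.2.2.1 (add T, not T):
                    × closes — contains both T and not T.
                  branch 1.2.2.2.2 (add not T, T):
                    × closes — contains both T and not T.
  branch 2 (add not not not U, (((not Q iff S) implies not R) or (T and (P and P)))):
    not not not U: drop double negation, giving not U.
    not ((U or (S and Q)) and (T iff T)): β-rule — branch into not (U or (S and Q))  //  not (T iff T).
      branch 2.1 (add not (U or (S and Q))):
        not (U or (S and Q)): α-rule — add not U, not (S and Q).
        (((not Q iff S) implies not R) or (T and (P and P))): β-rule — branch into ((not Q iff S) implies not R)  //  (T and (P and P)).
          branch 2.1.1 (add ((not Q iff S) implies not R)):
            not (S and Q): β-rule — branch into not S  //  not Q.
              branch 2.1.1.1 (add not S):
                ((not Q iff S) implies not R): β-rule — branch into not (not Q iff S)  //  not R.
                  branch 2.1.1.1.1 (add not (not Q iff S)):
                    not (not Q iff S): β-rule — branch into not Q, not S  //  not not Q, S.
                      branch 2.1.1.1.1.1 (add not Q, not S):
                        ○ open, literals {Q=false, S=false, U=false}.
                      branch 2.1.1.1.1.2 (add not not Q, S):
                        × closes — contains both S and not S.
                  branch 2.1.1.1.2 (add not R):
                    ○ open, literals {R=false, S=false, U=false}.
              branch 2.1.1.2 (add not Q):
                ((not Q iff S) implies not R): β-rule — branch into not (not Q iff S)  //  not R.
                  branch 2.1.1.2.1 (add not (not Q iff S)):
                    not (not Q iff S): β-rule — branch into not Q, not S  //  not not Q, S.
                      branch 2.1.1.2.1.1 (add not Q, not S):
                        ○ open, literals {Q=false, S=false, U=false}.
                      branch 2.1.1.2.1.2 (add not not Q, S):
                        × closes — contains both Q and not Q.
                  branch 2.1.1.2.2 (add not R):
                    ○ open, literals {Q=false, R=false, U=false}.
          branch 2.1.2 (add (T and (P and P))):
            (T and (P and P)): α-rule — add T, (P and P).
            (P and P): α-rule — add P, P.
            not (S and Q): β-rule — branch into not S  //  not Q.
              branch 2.1.2.1 (add not S):
                ○ open, literals {P=true, S=false, T=true, U=false}.
              branch 2.1.2.2 (add not Q):
                ○ open, literals {P=true, Q=false, T=true, U=false}.
      branch 2.2 (add not (T iff T)):
        (((not Q iff S) implies not R) or (T and (P and P))): β-rule — branch into ((not Q iff S) implies not R)  //  (T and (P and P)).
          branch 2.2.1 (add ((not Q iff S) implies not R)):
            not (T iff T): β-rule — branch into T, not T  //  not T, T.
              branch 2.2.1.1 (add T, not T):
                × closes — contains both T and not T.
              branch 2.2.1.2 (add not T, T):
                × closes — contains both T and not T.
          branch 2.2.2 (add (T and (P and P))):
            (T and (P and P)): α-rule — add T, (P and P).
            (P and P): α-rule — add P, P.
            not (T iff T): β-rule — branch into T, not T  //  not T, T.
              branch 2.2.2.1 (add T, not T):
                × closes — contains both T and not T.
              branch 2.2.2.2 (add not T, T):
                × closes — contains both T and not T.
15 branches closed, 6 open.
An open branch gives a countermodel: Q=false, S=false, U=false (unmentioned atoms arbitrary); under it the original formula is false.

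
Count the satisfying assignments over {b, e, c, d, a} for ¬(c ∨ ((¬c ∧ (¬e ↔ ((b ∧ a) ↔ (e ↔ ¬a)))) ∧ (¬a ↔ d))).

10

Initial set: {T ¬(c ∨ ((¬c ∧ (¬e ↔ ((b ∧ a) ↔ (e ↔ ¬a)))) ∧ (¬a ↔ d)))}.
T ¬(c ∨ ((¬c ∧ (¬e ↔ ((b ∧ a) ↔ (e ↔ ¬a)))) ∧ (¬a ↔ d))): α-rule — add F c, F ((¬c ∧ (¬e ↔ ((b ∧ a) ↔ (e ↔ ¬a)))) ∧ (¬a ↔ d)).
F ((¬c ∧ (¬e ↔ ((b ∧ a) ↔ (e ↔ ¬a)))) ∧ (¬a ↔ d)): β-rule — branch into F (¬c ∧ (¬e ↔ ((b ∧ a) ↔ (e ↔ ¬a))))  //  F (¬a ↔ d).
  branch 1 (add F (¬c ∧ (¬e ↔ ((b ∧ a) ↔ (e ↔ ¬a))))):
    F (¬c ∧ (¬e ↔ ((b ∧ a) ↔ (e ↔ ¬a)))): β-rule — branch into F ¬c  //  F (¬e ↔ ((b ∧ a) ↔ (e ↔ ¬a))).
      branch 1.1 (add F ¬c):
        × closes — contains both c and ¬c.
      branch 1.2 (add F (¬e ↔ ((b ∧ a) ↔ (e ↔ ¬a)))):
        F (¬e ↔ ((b ∧ a) ↔ (e ↔ ¬a))): β-rule — branch into T ¬e, F ((b ∧ a) ↔ (e ↔ ¬a))  //  F ¬e, T ((b ∧ a) ↔ (e ↔ ¬a)).
          branch 1.2.1 (add T ¬e, F ((b ∧ a) ↔ (e ↔ ¬a))):
            F ((b ∧ a) ↔ (e ↔ ¬a)): β-rule — branch into T (b ∧ a), F (e ↔ ¬a)  //  F (b ∧ a), T (e ↔ ¬a).
              branch 1.2.1.1 (add T (b ∧ a), F (e ↔ ¬a)):
                T (b ∧ a): α-rule — add T b, T a.
                F (e ↔ ¬a): β-rule — branch into T e, F ¬a  //  F e, T ¬a.
                  branch 1.2.1.1.1 (add T e, F ¬a):
                    × closes — contains both e and ¬e.
                  branch 1.2.1.1.2 (add F e, T ¬a):
                    × closes — contains both a and ¬a.
              branch 1.2.1.2 (add F (b ∧ a), T (e ↔ ¬a)):
                F (b ∧ a): β-rule — branch into F b  //  F a.
                  branch 1.2.1.2.1 (add F b):
                    T (e ↔ ¬a): β-rule — branch into T e, T ¬a  //  F e, F ¬a.
                      branch 1.2.1.2.1.1 (add T e, T ¬a):
                        × closes — contains both e and ¬e.
                      branch 1.2.1.2.1.2 (add F e, F ¬a):
                        ○ open, literals {a=true, b=false, c=false, e=false}.
                  branch 1.2.1.2.2 (add F a):
                    T (e ↔ ¬a): β-rule — branch into T e, T ¬a  //  F e, F ¬a.
                      branch 1.2.1.2.2.1 (add T e, T ¬a):
                        × closes — contains both e and ¬e.
                      branch 1.2.1.2.2.2 (add F e, F ¬a):
                        × closes — contains both a and ¬a.
          branch 1.2.2 (add F ¬e, T ((b ∧ a) ↔ (e ↔ ¬a))):
            T ((b ∧ a) ↔ (e ↔ ¬a)): β-rule — branch into T (b ∧ a), T (e ↔ ¬a)  //  F (b ∧ a), F (e ↔ ¬a).
              branch 1.2.2.1 (add T (b ∧ a), T (e ↔ ¬a)):
                T (b ∧ a): α-rule — add T b, T a.
                T (e ↔ ¬a): β-rule — branch into T e, T ¬a  //  F e, F ¬a.
                  branch 1.2.2.1.1 (add T e, T ¬a):
                    × closes — contains both a and ¬a.
                  branch 1.2.2.1.2 (add F e, F ¬a):
                    × closes — contains both e and ¬e.
              branch 1.2.2.2 (add F (b ∧ a), F (e ↔ ¬a)):
                F (b ∧ a): β-rule — branch into F b  //  F a.
                  branch 1.2.2.2.1 (add F b):
                    F (e ↔ ¬a): β-rule — branch into T e, F ¬a  //  F e, T ¬a.
                      branch 1.2.2.2.1.1 (add T e, F ¬a):
                        ○ open, literals {a=true, b=false, c=false, e=true}.
                      branch 1.2.2.2.1.2 (add F e, T ¬a):
                        × closes — contains both e and ¬e.
                  branch 1.2.2.2.2 (add F a):
                    F (e ↔ ¬a): β-rule — branch into T e, F ¬a  //  F e, T ¬a.
                      branch 1.2.2.2.2.1 (add T e, F ¬a):
                        × closes — contains both a and ¬a.
                      branch 1.2.2.2.2.2 (add F e, T ¬a):
                        × closes — contains both e and ¬e.
  branch 2 (add F (¬a ↔ d)):
    F (¬a ↔ d): β-rule — branch into T ¬a, F d  //  F ¬a, T d.
      branch 2.1 (add T ¬a, F d):
        ○ open, literals {a=false, c=false, d=false}.
      branch 2.2 (add F ¬a, T d):
        ○ open, literals {a=true, c=false, d=true}.
11 branches closed, 4 open.
Each open branch fixes some atoms; the unmentioned ones are free. Counting distinct full assignments: branch {a=true, b=false, c=false, e=false} (d) contributes 2 new; branch {a=true, b=false, c=false, e=true} (d) contributes 2 new; branch {a=false, c=false, d=false} (b, e) contributes 4 new; branch {a=true, c=false, d=true} (b, e) contributes 2 new. Total: 10.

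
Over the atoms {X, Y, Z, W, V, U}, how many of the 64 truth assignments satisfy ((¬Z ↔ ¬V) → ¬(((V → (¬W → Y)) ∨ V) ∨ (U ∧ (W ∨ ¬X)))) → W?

Initial set: {(((¬Z ↔ ¬V) → ¬(((V → (¬W → Y)) ∨ V) ∨ (U ∧ (W ∨ ¬X)))) → W)}.
(((¬Z ↔ ¬V) → ¬(((V → (¬W → Y)) ∨ V) ∨ (U ∧ (W ∨ ¬X)))) → W): β-rule — branch into ¬((¬Z ↔ ¬V) → ¬(((V → (¬W → Y)) ∨ V) ∨ (U ∧ (W ∨ ¬X))))  //  W.
  branch 1 (add ¬((¬Z ↔ ¬V) → ¬(((V → (¬W → Y)) ∨ V) ∨ (U ∧ (W ∨ ¬X))))):
    ¬((¬Z ↔ ¬V) → ¬(((V → (¬W → Y)) ∨ V) ∨ (U ∧ (W ∨ ¬X)))): α-rule — add (¬Z ↔ ¬V), ¬¬(((V → (¬W → Y)) ∨ V) ∨ (U ∧ (W ∨ ¬X))).
    (¬Z ↔ ¬V): β-rule — branch into ¬Z, ¬V  //  ¬¬Z, ¬¬V.
      branch 1.1 (add ¬Z, ¬V):
        ¬¬(((V → (¬W → Y)) ∨ V) ∨ (U ∧ (W ∨ ¬X))): β-rule — branch into ((V → (¬W → Y)) ∨ V)  //  (U ∧ (W ∨ ¬X)).
          branch 1.1.1 (add ((V → (¬W → Y)) ∨ V)):
            ((V → (¬W → Y)) ∨ V): β-rule — branch into (V → (¬W → Y))  //  V.
              branch 1.1.1.1 (add (V → (¬W → Y))):
                (V → (¬W → Y)): β-rule — branch into ¬V  //  (¬W → Y).
                  branch 1.1.1.1.1 (add ¬V):
                    ○ open, literals {V=F, Z=F}.
                  branch 1.1.1.1.2 (add (¬W → Y)):
                    (¬W → Y): β-rule — branch into ¬¬W  //  Y.
                      branch 1.1.1.1.2.1 (add ¬¬W):
                        ○ open, literals {V=F, W=T, Z=F}.
                      branch 1.1.1.1.2.2 (add Y):
                        ○ open, literals {V=F, Y=T, Z=F}.
              branch 1.1.1.2 (add V):
                × closes — contains both V and ¬V.
          branch 1.1.2 (add (U ∧ (W ∨ ¬X))):
            (U ∧ (W ∨ ¬X)): α-rule — add U, (W ∨ ¬X).
            (W ∨ ¬X): β-rule — branch into W  //  ¬X.
              branch 1.1.2.1 (add W):
                ○ open, literals {U=T, V=F, W=T, Z=F}.
              branch 1.1.2.2 (add ¬X):
                ○ open, literals {U=T, V=F, X=F, Z=F}.
      branch 1.2 (add ¬¬Z, ¬¬V):
        ¬¬(((V → (¬W → Y)) ∨ V) ∨ (U ∧ (W ∨ ¬X))): β-rule — branch into ((V → (¬W → Y)) ∨ V)  //  (U ∧ (W ∨ ¬X)).
          branch 1.2.1 (add ((V → (¬W → Y)) ∨ V)):
            ((V → (¬W → Y)) ∨ V): β-rule — branch into (V → (¬W → Y))  //  V.
              branch 1.2.1.1 (add (V → (¬W → Y))):
                (V → (¬W → Y)): β-rule — branch into ¬V  //  (¬W → Y).
                  branch 1.2.1.1.1 (add ¬V):
                    × closes — contains both V and ¬V.
                  branch 1.2.1.1.2 (add (¬W → Y)):
                    (¬W → Y): β-rule — branch into ¬¬W  //  Y.
                      branch 1.2.1.1.2.1 (add ¬¬W):
                        ○ open, literals {V=T, W=T, Z=T}.
                      branch 1.2.1.1.2.2 (add Y):
                        ○ open, literals {V=T, Y=T, Z=T}.
              branch 1.2.1.2 (add V):
                ○ open, literals {V=T, Z=T}.
          branch 1.2.2 (add (U ∧ (W ∨ ¬X))):
            (U ∧ (W ∨ ¬X)): α-rule — add U, (W ∨ ¬X).
            (W ∨ ¬X): β-rule — branch into W  //  ¬X.
              branch 1.2.2.1 (add W):
                ○ open, literals {U=T, V=T, W=T, Z=T}.
              branch 1.2.2.2 (add ¬X):
                ○ open, literals {U=T, V=T, X=F, Z=T}.
  branch 2 (add W):
    ○ open, literals {W=T}.
2 branches closed, 11 open.
Each open branch fixes some atoms; the unmentioned ones are free. Counting distinct full assignments: branch {V=F, Z=F} (X, Y, W, U) contributes 16 new; branch {V=F, W=T, Z=F} (X, Y, U) contributes 0 new; branch {V=F, Y=T, Z=F} (X, W, U) contributes 0 new; branch {U=T, V=F, W=T, Z=F} (X, Y) contributes 0 new; branch {U=T, V=F, X=F, Z=F} (Y, W) contributes 0 new; branch {V=T, W=T, Z=T} (X, Y, U) contributes 8 new; branch {V=T, Y=T, Z=T} (X, W, U) contributes 4 new; branch {V=T, Z=T} (X, Y, W, U) contributes 4 new; branch {U=T, V=T, W=T, Z=T} (X, Y) contributes 0 new; branch {U=T, V=T, X=F, Z=T} (Y, W) contributes 0 new; branch {W=T} (X, Y, Z, V, U) contributes 16 new. Total: 48.

48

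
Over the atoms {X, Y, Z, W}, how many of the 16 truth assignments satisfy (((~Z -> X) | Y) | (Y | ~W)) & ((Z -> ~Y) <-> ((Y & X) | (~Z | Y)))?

7

Initial set: {((((~Z -> X) | Y) | (Y | ~W)) & ((Z -> ~Y) <-> ((Y & X) | (~Z | Y))))}.
((((~Z -> X) | Y) | (Y | ~W)) & ((Z -> ~Y) <-> ((Y & X) | (~Z | Y)))): α-rule — add (((~Z -> X) | Y) | (Y | ~W)), ((Z -> ~Y) <-> ((Y & X) | (~Z | Y))).
(((~Z -> X) | Y) | (Y | ~W)): β-rule — branch into ((~Z -> X) | Y)  //  (Y | ~W).
  branch 1 (add ((~Z -> X) | Y)):
    ((Z -> ~Y) <-> ((Y & X) | (~Z | Y))): β-rule — branch into (Z -> ~Y), ((Y & X) | (~Z | Y))  //  ~(Z -> ~Y), ~((Y & X) | (~Z | Y)).
      branch 1.1 (add (Z -> ~Y), ((Y & X) | (~Z | Y))):
        ((~Z -> X) | Y): β-rule — branch into (~Z -> X)  //  Y.
          branch 1.1.1 (add (~Z -> X)):
            (Z -> ~Y): β-rule — branch into ~Z  //  ~Y.
              branch 1.1.1.1 (add ~Z):
                ((Y & X) | (~Z | Y)): β-rule — branch into (Y & X)  //  (~Z | Y).
                  branch 1.1.1.1.1 (add (Y & X)):
                    (Y & X): α-rule — add Y, X.
                    (~Z -> X): β-rule — branch into ~~Z  //  X.
                      branch 1.1.1.1.1.1 (add ~~Z):
                        × closes — contains both Z and ~Z.
                      branch 1.1.1.1.1.2 (add X):
                        ○ open, literals {X=true, Y=true, Z=false}.
                  branch 1.1.1.1.2 (add (~Z | Y)):
                    (~Z -> X): β-rule — branch into ~~Z  //  X.
                      branch 1.1.1.1.2.1 (add ~~Z):
                        × closes — contains both Z and ~Z.
                      branch 1.1.1.1.2.2 (add X):
                        (~Z | Y): β-rule — branch into ~Z  //  Y.
                          branch 1.1.1.1.2.2.1 (add ~Z):
                            ○ open, literals {X=true, Z=false}.
                          branch 1.1.1.1.2.2.2 (add Y):
                            ○ open, literals {X=true, Y=true, Z=false}.
              branch 1.1.1.2 (add ~Y):
                ((Y & X) | (~Z | Y)): β-rule — branch into (Y & X)  //  (~Z | Y).
                  branch 1.1.1.2.1 (add (Y & X)):
                    (Y & X): α-rule — add Y, X.
                    × closes — contains both Y and ~Y.
                  branch 1.1.1.2.2 (add (~Z | Y)):
                    (~Z -> X): β-rule — branch into ~~Z  //  X.
                      branch 1.1.1.2.2.1 (add ~~Z):
                        (~Z | Y): β-rule — branch into ~Z  //  Y.
                          branch 1.1.1.2.2.1.1 (add ~Z):
                            × closes — contains both Z and ~Z.
                          branch 1.1.1.2.2.1.2 (add Y):
                            × closes — contains both Y and ~Y.
                      branch 1.1.1.2.2.2 (add X):
                        (~Z | Y): β-rule — branch into ~Z  //  Y.
                          branch 1.1.1.2.2.2.1 (add ~Z):
                            ○ open, literals {X=true, Y=false, Z=false}.
                          branch 1.1.1.2.2.2.2 (add Y):
                            × closes — contains both Y and ~Y.
          branch 1.1.2 (add Y):
            (Z -> ~Y): β-rule — branch into ~Z  //  ~Y.
              branch 1.1.2.1 (add ~Z):
                ((Y & X) | (~Z | Y)): β-rule — branch into (Y & X)  //  (~Z | Y).
                  branch 1.1.2.1.1 (add (Y & X)):
                    (Y & X): α-rule — add Y, X.
                    ○ open, literals {X=true, Y=true, Z=false}.
                  branch 1.1.2.1.2 (add (~Z | Y)):
                    (~Z | Y): β-rule — branch into ~Z  //  Y.
                      branch 1.1.2.1.2.1 (add ~Z):
                        ○ open, literals {Y=true, Z=false}.
                      branch 1.1.2.1.2.2 (add Y):
                        ○ open, literals {Y=true, Z=false}.
              branch 1.1.2.2 (add ~Y):
                × closes — contains both Y and ~Y.
      branch 1.2 (add ~(Z -> ~Y), ~((Y & X) | (~Z | Y))):
        ~(Z -> ~Y): α-rule — add Z, ~~Y.
        ~((Y & X) | (~Z | Y)): α-rule — add ~(Y & X), ~(~Z | Y).
        ~(~Z | Y): α-rule — add ~~Z, ~Y.
        × closes — contains both Y and ~Y.
  branch 2 (add (Y | ~W)):
    ((Z -> ~Y) <-> ((Y & X) | (~Z | Y))): β-rule — branch into (Z -> ~Y), ((Y & X) | (~Z | Y))  //  ~(Z -> ~Y), ~((Y & X) | (~Z | Y)).
      branch 2.1 (add (Z -> ~Y), ((Y & X) | (~Z | Y))):
        (Y | ~W): β-rule — branch into Y  //  ~W.
          branch 2.1.1 (add Y):
            (Z -> ~Y): β-rule — branch into ~Z  //  ~Y.
              branch 2.1.1.1 (add ~Z):
                ((Y & X) | (~Z | Y)): β-rule — branch into (Y & X)  //  (~Z | Y).
                  branch 2.1.1.1.1 (add (Y & X)):
                    (Y & X): α-rule — add Y, X.
                    ○ open, literals {X=true, Y=true, Z=false}.
                  branch 2.1.1.1.2 (add (~Z | Y)):
                    (~Z | Y): β-rule — branch into ~Z  //  Y.
                      branch 2.1.1.1.2.1 (add ~Z):
                        ○ open, literals {Y=true, Z=false}.
                      branch 2.1.1.1.2.2 (add Y):
                        ○ open, literals {Y=true, Z=false}.
              branch 2.1.1.2 (add ~Y):
                × closes — contains both Y and ~Y.
          branch 2.1.2 (add ~W):
            (Z -> ~Y): β-rule — branch into ~Z  //  ~Y.
              branch 2.1.2.1 (add ~Z):
                ((Y & X) | (~Z | Y)): β-rule — branch into (Y & X)  //  (~Z | Y).
                  branch 2.1.2.1.1 (add (Y & X)):
                    (Y & X): α-rule — add Y, X.
                    ○ open, literals {W=false, X=true, Y=true, Z=false}.
                  branch 2.1.2.1.2 (add (~Z | Y)):
                    (~Z | Y): β-rule — branch into ~Z  //  Y.
                      branch 2.1.2.1.2.1 (add ~Z):
                        ○ open, literals {W=false, Z=false}.
                      branch 2.1.2.1.2.2 (add Y):
                        ○ open, literals {W=false, Y=true, Z=false}.
              branch 2.1.2.2 (add ~Y):
                ((Y & X) | (~Z | Y)): β-rule — branch into (Y & X)  //  (~Z | Y).
                  branch 2.1.2.2.1 (add (Y & X)):
                    (Y & X): α-rule — add Y, X.
                    × closes — contains both Y and ~Y.
                  branch 2.1.2.2.2 (add (~Z | Y)):
                    (~Z | Y): β-rule — branch into ~Z  //  Y.
                      branch 2.1.2.2.2.1 (add ~Z):
                        ○ open, literals {W=false, Y=false, Z=false}.
                      branch 2.1.2.2.2.2 (add Y):
                        × closes — contains both Y and ~Y.
      branch 2.2 (add ~(Z -> ~Y), ~((Y & X) | (~Z | Y))):
        ~(Z -> ~Y): α-rule — add Z, ~~Y.
        ~((Y & X) | (~Z | Y)): α-rule — add ~(Y & X), ~(~Z | Y).
        ~(~Z | Y): α-rule — add ~~Z, ~Y.
        × closes — contains both Y and ~Y.
12 branches closed, 14 open.
Each open branch fixes some atoms; the unmentioned ones are free. Counting distinct full assignments: branch {X=true, Y=true, Z=false} (W) contributes 2 new; branch {X=true, Z=false} (Y, W) contributes 2 new; branch {X=true, Y=true, Z=false} (W) contributes 0 new; branch {X=true, Y=false, Z=false} (W) contributes 0 new; branch {X=true, Y=true, Z=false} (W) contributes 0 new; branch {Y=true, Z=false} (X, W) contributes 2 new; branch {Y=true, Z=false} (X, W) contributes 0 new; branch {X=true, Y=true, Z=false} (W) contributes 0 new; branch {Y=true, Z=false} (X, W) contributes 0 new; branch {Y=true, Z=false} (X, W) contributes 0 new; branch {W=false, X=true, Y=true, Z=false} (none free) contributes 0 new; branch {W=false, Z=false} (X, Y) contributes 1 new; branch {W=false, Y=true, Z=false} (X) contributes 0 new; branch {W=false, Y=false, Z=false} (X) contributes 0 new. Total: 7.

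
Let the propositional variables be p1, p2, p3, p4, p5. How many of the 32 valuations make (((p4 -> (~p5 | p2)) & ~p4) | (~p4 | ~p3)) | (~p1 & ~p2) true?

26

Initial set: {T ((((p4 -> (~p5 | p2)) & ~p4) | (~p4 | ~p3)) | (~p1 & ~p2))}.
T ((((p4 -> (~p5 | p2)) & ~p4) | (~p4 | ~p3)) | (~p1 & ~p2)): β-rule — branch into T (((p4 -> (~p5 | p2)) & ~p4) | (~p4 | ~p3))  //  T (~p1 & ~p2).
  branch 1 (add T (((p4 -> (~p5 | p2)) & ~p4) | (~p4 | ~p3))):
    T (((p4 -> (~p5 | p2)) & ~p4) | (~p4 | ~p3)): β-rule — branch into T ((p4 -> (~p5 | p2)) & ~p4)  //  T (~p4 | ~p3).
      branch 1.1 (add T ((p4 -> (~p5 | p2)) & ~p4)):
        T ((p4 -> (~p5 | p2)) & ~p4): α-rule — add T (p4 -> (~p5 | p2)), T ~p4.
        T (p4 -> (~p5 | p2)): β-rule — branch into F p4  //  T (~p5 | p2).
          branch 1.1.1 (add F p4):
            ○ open, literals {p4=false}.
          branch 1.1.2 (add T (~p5 | p2)):
            T (~p5 | p2): β-rule — branch into T ~p5  //  T p2.
              branch 1.1.2.1 (add T ~p5):
                ○ open, literals {p4=false, p5=false}.
              branch 1.1.2.2 (add T p2):
                ○ open, literals {p2=true, p4=false}.
      branch 1.2 (add T (~p4 | ~p3)):
        T (~p4 | ~p3): β-rule — branch into T ~p4  //  T ~p3.
          branch 1.2.1 (add T ~p4):
            ○ open, literals {p4=false}.
          branch 1.2.2 (add T ~p3):
            ○ open, literals {p3=false}.
  branch 2 (add T (~p1 & ~p2)):
    T (~p1 & ~p2): α-rule — add T ~p1, T ~p2.
    ○ open, literals {p1=false, p2=false}.
0 branches closed, 6 open.
Each open branch fixes some atoms; the unmentioned ones are free. Counting distinct full assignments: branch {p4=false} (p1, p2, p3, p5) contributes 16 new; branch {p4=false, p5=false} (p1, p2, p3) contributes 0 new; branch {p2=true, p4=false} (p1, p3, p5) contributes 0 new; branch {p4=false} (p1, p2, p3, p5) contributes 0 new; branch {p3=false} (p1, p2, p4, p5) contributes 8 new; branch {p1=false, p2=false} (p3, p4, p5) contributes 2 new. Total: 26.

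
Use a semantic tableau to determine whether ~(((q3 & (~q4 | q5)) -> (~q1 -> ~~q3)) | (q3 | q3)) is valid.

Assume the negation and expand:
Initial set: {F ~(((q3 & (~q4 | q5)) -> (~q1 -> ~~q3)) | (q3 | q3))}.
F ~(((q3 & (~q4 | q5)) -> (~q1 -> ~~q3)) | (q3 | q3)): β-rule — branch into T ((q3 & (~q4 | q5)) -> (~q1 -> ~~q3))  //  T (q3 | q3).
  branch 1 (add T ((q3 & (~q4 | q5)) -> (~q1 -> ~~q3))):
    T ((q3 & (~q4 | q5)) -> (~q1 -> ~~q3)): β-rule — branch into F (q3 & (~q4 | q5))  //  T (~q1 -> ~~q3).
      branch 1.1 (add F (q3 & (~q4 | q5))):
        F (q3 & (~q4 | q5)): β-rule — branch into F q3  //  F (~q4 | q5).
          branch 1.1.1 (add F q3):
            ○ open, literals {q3=0}.
          branch 1.1.2 (add F (~q4 | q5)):
            F (~q4 | q5): α-rule — add F ~q4, F q5.
            ○ open, literals {q4=1, q5=0}.
      branch 1.2 (add T (~q1 -> ~~q3)):
        T (~q1 -> ~~q3): β-rule — branch into F ~q1  //  T ~~q3.
          branch 1.2.1 (add F ~q1):
            ○ open, literals {q1=1}.
          branch 1.2.2 (add T ~~q3):
            T ~~q3: drop double negation, giving T q3.
            ○ open, literals {q3=1}.
  branch 2 (add T (q3 | q3)):
    T (q3 | q3): β-rule — branch into T q3  //  T q3.
      branch 2.1 (add T q3):
        ○ open, literals {q3=1}.
      branch 2.2 (add T q3):
        ○ open, literals {q3=1}.
0 branches closed, 6 open.
An open branch gives a countermodel: q3=0 (unmentioned atoms arbitrary); under it the original formula is false.

Not valid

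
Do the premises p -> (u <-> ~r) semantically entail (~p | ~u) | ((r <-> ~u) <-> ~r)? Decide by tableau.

Yes

Initial set: {(p -> (u <-> ~r)); ~((~p | ~u) | ((r <-> ~u) <-> ~r))}.
~((~p | ~u) | ((r <-> ~u) <-> ~r)): α-rule — add ~(~p | ~u), ~((r <-> ~u) <-> ~r).
~(~p | ~u): α-rule — add ~~p, ~~u.
(p -> (u <-> ~r)): β-rule — branch into ~p  //  (u <-> ~r).
  branch 1 (add ~p):
    × closes — contains both p and ~p.
  branch 2 (add (u <-> ~r)):
    ~((r <-> ~u) <-> ~r): β-rule — branch into (r <-> ~u), ~~r  //  ~(r <-> ~u), ~r.
      branch 2.1 (add (r <-> ~u), ~~r):
        (u <-> ~r): β-rule — branch into u, ~r  //  ~u, ~~r.
          branch 2.1.1 (add u, ~r):
            × closes — contains both r and ~r.
          branch 2.1.2 (add ~u, ~~r):
            × closes — contains both u and ~u.
      branch 2.2 (add ~(r <-> ~u), ~r):
        (u <-> ~r): β-rule — branch into u, ~r  //  ~u, ~~r.
          branch 2.2.1 (add u, ~r):
            ~(r <-> ~u): β-rule — branch into r, ~~u  //  ~r, ~u.
              branch 2.2.1.1 (add r, ~~u):
                × closes — contains both r and ~r.
              branch 2.2.1.2 (add ~r, ~u):
                × closes — contains both u and ~u.
          branch 2.2.2 (add ~u, ~~r):
            × closes — contains both u and ~u.
All 6 branches close.
Every branch closed, so the premises entail the conclusion.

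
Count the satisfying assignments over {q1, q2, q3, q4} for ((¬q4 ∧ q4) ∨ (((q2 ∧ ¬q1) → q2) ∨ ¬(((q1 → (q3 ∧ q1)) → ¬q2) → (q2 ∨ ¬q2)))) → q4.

8

Initial set: {T (((¬q4 ∧ q4) ∨ (((q2 ∧ ¬q1) → q2) ∨ ¬(((q1 → (q3 ∧ q1)) → ¬q2) → (q2 ∨ ¬q2)))) → q4)}.
T (((¬q4 ∧ q4) ∨ (((q2 ∧ ¬q1) → q2) ∨ ¬(((q1 → (q3 ∧ q1)) → ¬q2) → (q2 ∨ ¬q2)))) → q4): β-rule — branch into F ((¬q4 ∧ q4) ∨ (((q2 ∧ ¬q1) → q2) ∨ ¬(((q1 → (q3 ∧ q1)) → ¬q2) → (q2 ∨ ¬q2))))  //  T q4.
  branch 1 (add F ((¬q4 ∧ q4) ∨ (((q2 ∧ ¬q1) → q2) ∨ ¬(((q1 → (q3 ∧ q1)) → ¬q2) → (q2 ∨ ¬q2))))):
    F ((¬q4 ∧ q4) ∨ (((q2 ∧ ¬q1) → q2) ∨ ¬(((q1 → (q3 ∧ q1)) → ¬q2) → (q2 ∨ ¬q2)))): α-rule — add F (¬q4 ∧ q4), F (((q2 ∧ ¬q1) → q2) ∨ ¬(((q1 → (q3 ∧ q1)) → ¬q2) → (q2 ∨ ¬q2))).
    F (((q2 ∧ ¬q1) → q2) ∨ ¬(((q1 → (q3 ∧ q1)) → ¬q2) → (q2 ∨ ¬q2))): α-rule — add F ((q2 ∧ ¬q1) → q2), F ¬(((q1 → (q3 ∧ q1)) → ¬q2) → (q2 ∨ ¬q2)).
    F ((q2 ∧ ¬q1) → q2): α-rule — add T (q2 ∧ ¬q1), F q2.
    T (q2 ∧ ¬q1): α-rule — add T q2, T ¬q1.
    × closes — contains both q2 and ¬q2.
  branch 2 (add T q4):
    ○ open, literals {q4=true}.
1 branch closed, 1 open.
Each open branch fixes some atoms; the unmentioned ones are free. Counting distinct full assignments: branch {q4=true} (q1, q2, q3) contributes 8 new. Total: 8.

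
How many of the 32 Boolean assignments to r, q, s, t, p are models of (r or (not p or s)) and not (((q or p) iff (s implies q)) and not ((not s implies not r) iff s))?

Initial set: {T ((r or (not p or s)) and not (((q or p) iff (s implies q)) and not ((not s implies not r) iff s)))}.
T ((r or (not p or s)) and not (((q or p) iff (s implies q)) and not ((not s implies not r) iff s))): α-rule — add T (r or (not p or s)), T not (((q or p) iff (s implies q)) and not ((not s implies not r) iff s)).
T (r or (not p or s)): β-rule — branch into T r  //  T (not p or s).
  branch 1 (add T r):
    T not (((q or p) iff (s implies q)) and not ((not s implies not r) iff s)): β-rule — branch into F ((q or p) iff (s implies q))  //  F not ((not s implies not r) iff s).
      branch 1.1 (add F ((q or p) iff (s implies q))):
        F ((q or p) iff (s implies q)): β-rule — branch into T (q or p), F (s implies q)  //  F (q or p), T (s implies q).
          branch 1.1.1 (add T (q or p), F (s implies q)):
            F (s implies q): α-rule — add T s, F q.
            T (q or p): β-rule — branch into T q  //  T p.
              branch 1.1.1.1 (add T q):
                × closes — contains both q and not q.
              branch 1.1.1.2 (add T p):
                ○ open, literals {p=T, q=F, r=T, s=T}.
          branch 1.1.2 (add F (q or p), T (s implies q)):
            F (q or p): α-rule — add F q, F p.
            T (s implies q): β-rule — branch into F s  //  T q.
              branch 1.1.2.1 (add F s):
                ○ open, literals {p=F, q=F, r=T, s=F}.
              branch 1.1.2.2 (add T q):
                × closes — contains both q and not q.
      branch 1.2 (add F not ((not s implies not r) iff s)):
        F not ((not s implies not r) iff s): β-rule — branch into T (not s implies not r), T s  //  F (not s implies not r), F s.
          branch 1.2.1 (add T (not s implies not r), T s):
            T (not s implies not r): β-rule — branch into F not s  //  T not r.
              branch 1.2.1.1 (add F not s):
                ○ open, literals {r=T, s=T}.
              branch 1.2.1.2 (add T not r):
                × closes — contains both r and not r.
          branch 1.2.2 (add F (not s implies not r), F s):
            F (not s implies not r): α-rule — add T not s, F not r.
            ○ open, literals {r=T, s=F}.
  branch 2 (add T (not p or s)):
    T not (((q or p) iff (s implies q)) and not ((not s implies not r) iff s)): β-rule — branch into F ((q or p) iff (s implies q))  //  F not ((not s implies not r) iff s).
      branch 2.1 (add F ((q or p) iff (s implies q))):
        T (not p or s): β-rule — branch into T not p  //  T s.
          branch 2.1.1 (add T not p):
            F ((q or p) iff (s implies q)): β-rule — branch into T (q or p), F (s implies q)  //  F (q or p), T (s implies q).
              branch 2.1.1.1 (add T (q or p), F (s implies q)):
                F (s implies q): α-rule — add T s, F q.
                T (q or p): β-rule — branch into T q  //  T p.
                  branch 2.1.1.1.1 (add T q):
                    × closes — contains both q and not q.
                  branch 2.1.1.1.2 (add T p):
                    × closes — contains both p and not p.
              branch 2.1.1.2 (add F (q or p), T (s implies q)):
                F (q or p): α-rule — add F q, F p.
                T (s implies q): β-rule — branch into F s  //  T q.
                  branch 2.1.1.2.1 (add F s):
                    ○ open, literals {p=F, q=F, s=F}.
                  branch 2.1.1.2.2 (add T q):
                    × closes — contains both q and not q.
          branch 2.1.2 (add T s):
            F ((q or p) iff (s implies q)): β-rule — branch into T (q or p), F (s implies q)  //  F (q or p), T (s implies q).
              branch 2.1.2.1 (add T (q or p), F (s implies q)):
                F (s implies q): α-rule — add T s, F q.
                T (q or p): β-rule — branch into T q  //  T p.
                  branch 2.1.2.1.1 (add T q):
                    × closes — contains both q and not q.
                  branch 2.1.2.1.2 (add T p):
                    ○ open, literals {p=T, q=F, s=T}.
              branch 2.1.2.2 (add F (q or p), T (s implies q)):
                F (q or p): α-rule — add F q, F p.
                T (s implies q): β-rule — branch into F s  //  T q.
                  branch 2.1.2.2.1 (add F s):
                    × closes — contains both s and not s.
                  branch 2.1.2.2.2 (add T q):
                    × closes — contains both q and not q.
      branch 2.2 (add F not ((not s implies not r) iff s)):
        T (not p or s): β-rule — branch into T not p  //  T s.
          branch 2.2.1 (add T not p):
            F not ((not s implies not r) iff s): β-rule — branch into T (not s implies not r), T s  //  F (not s implies not r), F s.
              branch 2.2.1.1 (add T (not s implies not r), T s):
                T (not s implies not r): β-rule — branch into F not s  //  T not r.
                  branch 2.2.1.1.1 (add F not s):
                    ○ open, literals {p=F, s=T}.
                  branch 2.2.1.1.2 (add T not r):
                    ○ open, literals {p=F, r=F, s=T}.
              branch 2.2.1.2 (add F (not s implies not r), F s):
                F (not s implies not r): α-rule — add T not s, F not r.
                ○ open, literals {p=F, r=T, s=F}.
          branch 2.2.2 (add T s):
            F not ((not s implies not r) iff s): β-rule — branch into T (not s implies not r), T s  //  F (not s implies not r), F s.
              branch 2.2.2.1 (add T (not s implies not r), T s):
                T (not s implies not r): β-rule — branch into F not s  //  T not r.
                  branch 2.2.2.1.1 (add F not s):
                    ○ open, literals {s=T}.
                  branch 2.2.2.1.2 (add T not r):
                    ○ open, literals {r=F, s=T}.
              branch 2.2.2.2 (add F (not s implies not r), F s):
                × closes — contains both s and not s.
10 branches closed, 11 open.
Each open branch fixes some atoms; the unmentioned ones are free. Counting distinct full assignments: branch {p=T, q=F, r=T, s=T} (t) contributes 2 new; branch {p=F, q=F, r=T, s=F} (t) contributes 2 new; branch {r=T, s=T} (q, t, p) contributes 6 new; branch {r=T, s=F} (q, t, p) contributes 6 new; branch {p=F, q=F, s=F} (r, t) contributes 2 new; branch {p=T, q=F, s=T} (r, t) contributes 2 new; branch {p=F, s=T} (r, q, t) contributes 4 new; branch {p=F, r=F, s=T} (q, t) contributes 0 new; branch {p=F, r=T, s=F} (q, t) contributes 0 new; branch {s=T} (r, q, t, p) contributes 2 new; branch {r=F, s=T} (q, t, p) contributes 0 new. Total: 26.

26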